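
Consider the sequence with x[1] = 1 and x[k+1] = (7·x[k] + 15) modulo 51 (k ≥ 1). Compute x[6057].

28

x[1] = 1; x[2] = 22; x[3] = 16; x[4] = 25; x[5] = 37; x[6] = 19; x[7] = 46; x[8] = 31; x[9] = 28; x[10] = 7; x[11] = 13; x[12] = 4; x[13] = 43; x[14] = 10; x[15] = 34; x[16] = 49; x[17] = 1.
Since x[17] = x[1] = 1, the sequence is periodic with period 16.
So x[6057] = x[1 + ((6057-1) mod 16)] = x[9] = 28.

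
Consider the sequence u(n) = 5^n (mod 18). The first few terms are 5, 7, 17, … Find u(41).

11

Computing terms: u(1) = 5; u(2) = 7; u(3) = 17; u(4) = 13; u(5) = 11; u(6) = 1; u(7) = 5.
Since u(7) = u(1) = 5, the sequence is periodic with period 6.
So u(41) = u(1 + ((41-1) mod 6)) = u(5) = 11.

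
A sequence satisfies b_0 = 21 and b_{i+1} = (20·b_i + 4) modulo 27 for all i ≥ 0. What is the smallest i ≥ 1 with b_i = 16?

3

b_0 = 21, b_1 = 19, b_2 = 6, b_3 = 16, b_4 = 0, b_5 = 4, b_6 = 3, b_7 = 10, b_8 = 15, b_9 = 7, b_{10} = 9, b_{11} = 22, b_{12} = 12, b_{13} = 1, b_{14} = 24, b_{15} = 25, b_{16} = 18, b_{17} = 13, b_{18} = 21.
The sequence repeats with period 18.
The value 16 first appears (with i ≥ 1) at b_3.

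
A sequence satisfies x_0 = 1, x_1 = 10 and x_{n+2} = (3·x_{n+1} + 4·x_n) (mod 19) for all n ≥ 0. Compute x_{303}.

14

Listing terms: x_0 = 1; x_1 = 10; x_2 = 15; x_3 = 9; x_4 = 11; x_5 = 12; x_6 = 4; x_7 = 3; x_8 = 6; x_9 = 11; x_{10} = 0; x_{11} = 6; x_{12} = 18; x_{13} = 2; x_{14} = 2; x_{15} = 14; x_{16} = 12; x_{17} = 16; x_{18} = 1; x_{19} = 10.
Since (x_{18}, x_{19}) = (x_0, x_1) = (1, 10) (two consecutive terms determine the rest), the sequence is periodic with period 18.
(303 - 0) mod 18 = 15, so x_{303} = x_{15} = 14.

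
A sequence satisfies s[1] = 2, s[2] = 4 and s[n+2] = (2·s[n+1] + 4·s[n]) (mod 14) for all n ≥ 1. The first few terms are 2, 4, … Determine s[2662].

2

Computing terms: s[1] = 2,  s[2] = 4,  s[3] = 2,  s[4] = 6,  s[5] = 6,  s[6] = 8,  s[7] = 12,  s[8] = 0,  s[9] = 6,  s[10] = 12,  s[11] = 6,  s[12] = 4,  s[13] = 4,  s[14] = 10,  s[15] = 8,  s[16] = 0,  s[17] = 4,  s[18] = 8,  s[19] = 4,  s[20] = 12,  s[21] = 12,  s[22] = 2,  s[23] = 10,  s[24] = 0,  s[25] = 12,  s[26] = 10,  s[27] = 12,  s[28] = 8,  s[29] = 8,  s[30] = 6,  s[31] = 2,  s[32] = 0,  s[33] = 8,  s[34] = 2,  s[35] = 8,  s[36] = 10,  s[37] = 10,  s[38] = 4,  s[39] = 6,  s[40] = 0,  s[41] = 10,  s[42] = 6,  s[43] = 10,  s[44] = 2,  s[45] = 2,  s[46] = 12,  s[47] = 4,  s[48] = 0,  s[49] = 2,  s[50] = 4.
The sequence repeats with period 48.
So s[2662] = s[1 + ((2662-1) mod 48)] = s[22] = 2.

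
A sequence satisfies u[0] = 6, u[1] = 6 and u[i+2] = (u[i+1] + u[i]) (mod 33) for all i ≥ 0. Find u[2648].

6

Computing terms: u[0] = 6, u[1] = 6, u[2] = 12, u[3] = 18, u[4] = 30, u[5] = 15, u[6] = 12, u[7] = 27, u[8] = 6, u[9] = 0, u[10] = 6, u[11] = 6.
The sequence repeats with period 10.
(2648 - 0) mod 10 = 8, so u[2648] = u[8] = 6.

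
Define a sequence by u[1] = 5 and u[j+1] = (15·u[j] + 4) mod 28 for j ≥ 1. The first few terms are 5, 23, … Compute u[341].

Listing terms: u[1] = 5; u[2] = 23; u[3] = 13; u[4] = 3; u[5] = 21; u[6] = 11; u[7] = 1; u[8] = 19; u[9] = 9; u[10] = 27; u[11] = 17; u[12] = 7; u[13] = 25; u[14] = 15; u[15] = 5.
Since u[15] = u[1] = 5, the sequence is periodic with period 14.
So u[341] = u[1 + ((341-1) mod 14)] = u[5] = 21.

21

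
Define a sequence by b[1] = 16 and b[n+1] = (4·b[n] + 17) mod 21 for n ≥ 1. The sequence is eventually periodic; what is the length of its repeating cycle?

Listing terms: b[1] = 16; b[2] = 18; b[3] = 5; b[4] = 16.
The sequence repeats with period 3.

3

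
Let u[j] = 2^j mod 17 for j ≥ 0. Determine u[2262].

We have u[0] = 1,  u[1] = 2,  u[2] = 4,  u[3] = 8,  u[4] = 16,  u[5] = 15,  u[6] = 13,  u[7] = 9,  u[8] = 1.
The sequence repeats with period 8.
So u[2262] = u[0 + ((2262-0) mod 8)] = u[6] = 13.

13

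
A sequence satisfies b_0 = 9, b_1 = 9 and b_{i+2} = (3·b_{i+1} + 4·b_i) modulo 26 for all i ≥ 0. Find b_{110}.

11

b_0 = 9,  b_1 = 9,  b_2 = 11,  b_3 = 17,  b_4 = 17,  b_5 = 15,  b_6 = 9,  b_7 = 9.
The sequence repeats with period 6.
(110 - 0) mod 6 = 2, so b_{110} = b_2 = 11.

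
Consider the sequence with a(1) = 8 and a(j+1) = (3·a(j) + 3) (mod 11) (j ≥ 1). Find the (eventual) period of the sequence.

a(1) = 8,  a(2) = 5,  a(3) = 7,  a(4) = 2,  a(5) = 9,  a(6) = 8.
The sequence repeats with period 5.

5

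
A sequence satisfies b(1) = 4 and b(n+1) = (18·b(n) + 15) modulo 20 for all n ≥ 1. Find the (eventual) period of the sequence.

4

Computing terms: b(1) = 4, b(2) = 7, b(3) = 1, b(4) = 13, b(5) = 9, b(6) = 17, b(7) = 1.
Since b(7) = b(3) = 1, the sequence is eventually periodic: after a pre-period of length 2 it cycles with period 4.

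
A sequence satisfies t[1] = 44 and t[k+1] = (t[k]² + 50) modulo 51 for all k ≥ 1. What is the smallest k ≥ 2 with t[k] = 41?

We have t[1] = 44,  t[2] = 48,  t[3] = 8,  t[4] = 12,  t[5] = 41,  t[6] = 48.
Since t[6] = t[2] = 48, the sequence is eventually periodic: after a pre-period of length 1 it cycles with period 4.
The value 41 first appears (with k ≥ 2) at t[5].

5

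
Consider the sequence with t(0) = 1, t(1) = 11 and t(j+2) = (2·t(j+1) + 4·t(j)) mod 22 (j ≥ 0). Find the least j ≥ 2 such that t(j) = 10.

4

We have t(0) = 1; t(1) = 11; t(2) = 4; t(3) = 8; t(4) = 10; t(5) = 8; t(6) = 12; t(7) = 12; t(8) = 6; t(9) = 16; t(10) = 12; t(11) = 0; t(12) = 4; t(13) = 8.
Since (t(12), t(13)) = (t(2), t(3)) = (4, 8) (two consecutive terms determine the rest), the sequence is eventually periodic: after a pre-period of length 2 it cycles with period 10.
The value 10 first appears (with j ≥ 2) at t(4).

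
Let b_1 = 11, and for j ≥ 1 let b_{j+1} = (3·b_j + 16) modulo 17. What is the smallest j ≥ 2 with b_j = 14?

8

We have b_1 = 11,  b_2 = 15,  b_3 = 10,  b_4 = 12,  b_5 = 1,  b_6 = 2,  b_7 = 5,  b_8 = 14,  b_9 = 7,  b_{10} = 3,  b_{11} = 8,  b_{12} = 6,  b_{13} = 0,  b_{14} = 16,  b_{15} = 13,  b_{16} = 4,  b_{17} = 11.
The sequence repeats with period 16.
The value 14 first appears (with j ≥ 2) at b_8.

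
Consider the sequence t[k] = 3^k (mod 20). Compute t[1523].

7

Computing terms: t[1] = 3; t[2] = 9; t[3] = 7; t[4] = 1; t[5] = 3.
Since t[5] = t[1] = 3, the sequence is periodic with period 4.
So t[1523] = t[1 + ((1523-1) mod 4)] = t[3] = 7.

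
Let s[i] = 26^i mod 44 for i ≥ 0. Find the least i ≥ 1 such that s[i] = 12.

s[0] = 1; s[1] = 26; s[2] = 16; s[3] = 20; s[4] = 36; s[5] = 12; s[6] = 4; s[7] = 16.
Since s[7] = s[2] = 16, the sequence is eventually periodic: after a pre-period of length 2 it cycles with period 5.
The value 12 first appears (with i ≥ 1) at s[5].

5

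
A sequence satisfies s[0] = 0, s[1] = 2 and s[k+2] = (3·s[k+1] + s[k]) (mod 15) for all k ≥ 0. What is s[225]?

5

We have s[0] = 0,  s[1] = 2,  s[2] = 6,  s[3] = 5,  s[4] = 6,  s[5] = 8,  s[6] = 0,  s[7] = 8,  s[8] = 9,  s[9] = 5,  s[10] = 9,  s[11] = 2,  s[12] = 0,  s[13] = 2.
Since (s[12], s[13]) = (s[0], s[1]) = (0, 2) (two consecutive terms determine the rest), the sequence is periodic with period 12.
So s[225] = s[0 + ((225-0) mod 12)] = s[9] = 5.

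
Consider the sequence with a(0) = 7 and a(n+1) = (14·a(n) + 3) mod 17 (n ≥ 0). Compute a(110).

a(0) = 7, a(1) = 16, a(2) = 6, a(3) = 2, a(4) = 14, a(5) = 12, a(6) = 1, a(7) = 0, a(8) = 3, a(9) = 11, a(10) = 4, a(11) = 8, a(12) = 13, a(13) = 15, a(14) = 9, a(15) = 10, a(16) = 7.
The sequence repeats with period 16.
So a(110) = a(0 + ((110-0) mod 16)) = a(14) = 9.

9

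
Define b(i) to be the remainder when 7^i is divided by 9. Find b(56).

Listing terms: b(1) = 7,  b(2) = 4,  b(3) = 1,  b(4) = 7.
The sequence repeats with period 3.
(56 - 1) mod 3 = 1, so b(56) = b(2) = 4.

4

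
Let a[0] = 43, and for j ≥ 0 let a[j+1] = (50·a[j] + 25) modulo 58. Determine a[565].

51

a[0] = 43,  a[1] = 29,  a[2] = 25,  a[3] = 57,  a[4] = 33,  a[5] = 51,  a[6] = 23,  a[7] = 15,  a[8] = 21,  a[9] = 31,  a[10] = 9,  a[11] = 11,  a[12] = 53,  a[13] = 7,  a[14] = 27,  a[15] = 41,  a[16] = 45,  a[17] = 13,  a[18] = 37,  a[19] = 19,  a[20] = 47,  a[21] = 55,  a[22] = 49,  a[23] = 39,  a[24] = 3,  a[25] = 1,  a[26] = 17,  a[27] = 5,  a[28] = 43.
Since a[28] = a[0] = 43, the sequence is periodic with period 28.
So a[565] = a[0 + ((565-0) mod 28)] = a[5] = 51.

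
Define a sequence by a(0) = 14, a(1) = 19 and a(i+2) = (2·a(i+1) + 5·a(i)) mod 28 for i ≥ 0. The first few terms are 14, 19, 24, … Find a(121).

Computing terms: a(0) = 14; a(1) = 19; a(2) = 24; a(3) = 3; a(4) = 14; a(5) = 15; a(6) = 16; a(7) = 23; a(8) = 14; a(9) = 3; a(10) = 20; a(11) = 27; a(12) = 14; a(13) = 23; a(14) = 4; a(15) = 11; a(16) = 14; a(17) = 27; a(18) = 12; a(19) = 19; a(20) = 14; a(21) = 11; a(22) = 8; a(23) = 15; a(24) = 14; a(25) = 19.
Since (a(24), a(25)) = (a(0), a(1)) = (14, 19) (two consecutive terms determine the rest), the sequence is periodic with period 24.
(121 - 0) mod 24 = 1, so a(121) = a(1) = 19.

19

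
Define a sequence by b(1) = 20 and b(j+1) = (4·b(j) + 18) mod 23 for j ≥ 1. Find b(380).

We have b(1) = 20, b(2) = 6, b(3) = 19, b(4) = 2, b(5) = 3, b(6) = 7, b(7) = 0, b(8) = 18, b(9) = 21, b(10) = 10, b(11) = 12, b(12) = 20.
Since b(12) = b(1) = 20, the sequence is periodic with period 11.
So b(380) = b(1 + ((380-1) mod 11)) = b(6) = 7.

7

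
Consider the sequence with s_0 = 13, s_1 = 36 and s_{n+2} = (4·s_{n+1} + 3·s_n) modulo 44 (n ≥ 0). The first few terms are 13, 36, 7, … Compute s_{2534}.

We have s_0 = 13; s_1 = 36; s_2 = 7; s_3 = 4; s_4 = 37; s_5 = 28; s_6 = 3; s_7 = 8; s_8 = 41; s_9 = 12; s_{10} = 39; s_{11} = 16; s_{12} = 5; s_{13} = 24; s_{14} = 23; s_{15} = 32; s_{16} = 21; s_{17} = 4; s_{18} = 35; s_{19} = 20; s_{20} = 9; s_{21} = 8; s_{22} = 15; s_{23} = 40; s_{24} = 29; s_{25} = 16; s_{26} = 19; s_{27} = 36; s_{28} = 25; s_{29} = 32; s_{30} = 27; s_{31} = 28; s_{32} = 17; s_{33} = 20; s_{34} = 43; s_{35} = 12; s_{36} = 1; s_{37} = 40; s_{38} = 31; s_{39} = 24; s_{40} = 13; s_{41} = 36.
The sequence repeats with period 40.
So s_{2534} = s_{0 + ((2534-0) mod 40)} = s_{14} = 23.

23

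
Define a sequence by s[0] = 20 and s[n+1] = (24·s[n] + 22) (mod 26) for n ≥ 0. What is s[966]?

Listing terms: s[0] = 20; s[1] = 8; s[2] = 6; s[3] = 10; s[4] = 2; s[5] = 18; s[6] = 12; s[7] = 24; s[8] = 0; s[9] = 22; s[10] = 4; s[11] = 14; s[12] = 20.
The sequence repeats with period 12.
So s[966] = s[0 + ((966-0) mod 12)] = s[6] = 12.

12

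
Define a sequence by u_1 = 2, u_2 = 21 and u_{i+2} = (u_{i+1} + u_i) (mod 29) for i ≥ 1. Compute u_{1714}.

We have u_1 = 2, u_2 = 21, u_3 = 23, u_4 = 15, u_5 = 9, u_6 = 24, u_7 = 4, u_8 = 28, u_9 = 3, u_{10} = 2, u_{11} = 5, u_{12} = 7, u_{13} = 12, u_{14} = 19, u_{15} = 2, u_{16} = 21.
Since (u_{15}, u_{16}) = (u_1, u_2) = (2, 21) (two consecutive terms determine the rest), the sequence is periodic with period 14.
So u_{1714} = u_{1 + ((1714-1) mod 14)} = u_6 = 24.

24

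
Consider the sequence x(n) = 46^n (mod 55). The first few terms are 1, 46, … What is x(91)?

x(0) = 1, x(1) = 46, x(2) = 26, x(3) = 41, x(4) = 16, x(5) = 21, x(6) = 31, x(7) = 51, x(8) = 36, x(9) = 6, x(10) = 1.
The sequence repeats with period 10.
So x(91) = x(0 + ((91-0) mod 10)) = x(1) = 46.

46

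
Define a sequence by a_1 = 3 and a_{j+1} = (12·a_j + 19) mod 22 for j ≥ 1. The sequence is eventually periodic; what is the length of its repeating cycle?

We have a_1 = 3, a_2 = 11, a_3 = 19, a_4 = 5, a_5 = 13, a_6 = 21, a_7 = 7, a_8 = 15, a_9 = 1, a_{10} = 9, a_{11} = 17, a_{12} = 3.
The sequence repeats with period 11.

11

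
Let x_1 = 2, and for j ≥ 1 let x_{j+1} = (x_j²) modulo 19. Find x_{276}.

6

Computing terms: x_1 = 2,  x_2 = 4,  x_3 = 16,  x_4 = 9,  x_5 = 5,  x_6 = 6,  x_7 = 17,  x_8 = 4.
Since x_8 = x_2 = 4, the sequence is eventually periodic: after a pre-period of length 1 it cycles with period 6.
For j ≥ 2, x_j depends only on (j - 2) mod 6. (276 - 2) mod 6 = 4, so x_{276} = x_6 = 6.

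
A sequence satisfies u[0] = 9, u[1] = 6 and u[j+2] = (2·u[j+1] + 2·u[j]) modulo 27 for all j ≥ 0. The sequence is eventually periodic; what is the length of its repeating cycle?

9

We have u[0] = 9, u[1] = 6, u[2] = 3, u[3] = 18, u[4] = 15, u[5] = 12, u[6] = 0, u[7] = 24, u[8] = 21, u[9] = 9, u[10] = 6.
The sequence repeats with period 9.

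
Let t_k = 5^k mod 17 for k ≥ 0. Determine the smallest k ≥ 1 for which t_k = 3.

13

t_0 = 1, t_1 = 5, t_2 = 8, t_3 = 6, t_4 = 13, t_5 = 14, t_6 = 2, t_7 = 10, t_8 = 16, t_9 = 12, t_{10} = 9, t_{11} = 11, t_{12} = 4, t_{13} = 3, t_{14} = 15, t_{15} = 7, t_{16} = 1.
The sequence repeats with period 16.
The value 3 first appears (with k ≥ 1) at t_{13}.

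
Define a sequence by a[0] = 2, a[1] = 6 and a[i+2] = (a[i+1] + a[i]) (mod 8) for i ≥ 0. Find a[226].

We have a[0] = 2; a[1] = 6; a[2] = 0; a[3] = 6; a[4] = 6; a[5] = 4; a[6] = 2; a[7] = 6.
Since (a[6], a[7]) = (a[0], a[1]) = (2, 6) (two consecutive terms determine the rest), the sequence is periodic with period 6.
(226 - 0) mod 6 = 4, so a[226] = a[4] = 6.

6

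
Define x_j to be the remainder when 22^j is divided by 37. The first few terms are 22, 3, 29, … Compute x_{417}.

8

Listing terms: x_1 = 22; x_2 = 3; x_3 = 29; x_4 = 9; x_5 = 13; x_6 = 27; x_7 = 2; x_8 = 7; x_9 = 6; x_{10} = 21; x_{11} = 18; x_{12} = 26; x_{13} = 17; x_{14} = 4; x_{15} = 14; x_{16} = 12; x_{17} = 5; x_{18} = 36; x_{19} = 15; x_{20} = 34; x_{21} = 8; x_{22} = 28; x_{23} = 24; x_{24} = 10; x_{25} = 35; x_{26} = 30; x_{27} = 31; x_{28} = 16; x_{29} = 19; x_{30} = 11; x_{31} = 20; x_{32} = 33; x_{33} = 23; x_{34} = 25; x_{35} = 32; x_{36} = 1; x_{37} = 22.
Since x_{37} = x_1 = 22, the sequence is periodic with period 36.
So x_{417} = x_{1 + ((417-1) mod 36)} = x_{21} = 8.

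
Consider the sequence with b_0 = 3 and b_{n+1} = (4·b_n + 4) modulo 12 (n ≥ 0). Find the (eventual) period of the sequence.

Computing terms: b_0 = 3, b_1 = 4, b_2 = 8, b_3 = 0, b_4 = 4.
Since b_4 = b_1 = 4, the sequence is eventually periodic: after a pre-period of length 1 it cycles with period 3.

3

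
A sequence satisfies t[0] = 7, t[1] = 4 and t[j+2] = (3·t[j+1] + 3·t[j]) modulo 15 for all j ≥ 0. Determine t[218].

3

t[0] = 7,  t[1] = 4,  t[2] = 3,  t[3] = 6,  t[4] = 12,  t[5] = 9,  t[6] = 3,  t[7] = 6.
Since (t[6], t[7]) = (t[2], t[3]) = (3, 6) (two consecutive terms determine the rest), the sequence is eventually periodic: after a pre-period of length 2 it cycles with period 4.
For j ≥ 2, t[j] depends only on (j - 2) mod 4. (218 - 2) mod 4 = 0, so t[218] = t[2] = 3.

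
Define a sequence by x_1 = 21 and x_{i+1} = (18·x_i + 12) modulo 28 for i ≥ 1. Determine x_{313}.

0

We have x_1 = 21, x_2 = 26, x_3 = 4, x_4 = 0, x_5 = 12, x_6 = 4.
Since x_6 = x_3 = 4, the sequence is eventually periodic: after a pre-period of length 2 it cycles with period 3.
For i ≥ 3, x_i depends only on (i - 3) mod 3. (313 - 3) mod 3 = 1, so x_{313} = x_4 = 0.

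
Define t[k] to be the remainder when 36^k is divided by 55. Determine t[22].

We have t[0] = 1, t[1] = 36, t[2] = 31, t[3] = 16, t[4] = 26, t[5] = 1.
The sequence repeats with period 5.
(22 - 0) mod 5 = 2, so t[22] = t[2] = 31.

31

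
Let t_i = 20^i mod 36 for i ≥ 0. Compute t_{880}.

16

Computing terms: t_0 = 1; t_1 = 20; t_2 = 4; t_3 = 8; t_4 = 16; t_5 = 32; t_6 = 28; t_7 = 20.
Since t_7 = t_1 = 20, the sequence is eventually periodic: after a pre-period of length 1 it cycles with period 6.
For i ≥ 1, t_i depends only on (i - 1) mod 6. (880 - 1) mod 6 = 3, so t_{880} = t_4 = 16.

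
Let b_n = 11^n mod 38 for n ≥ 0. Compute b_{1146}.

b_0 = 1; b_1 = 11; b_2 = 7; b_3 = 1.
The sequence repeats with period 3.
(1146 - 0) mod 3 = 0, so b_{1146} = b_0 = 1.

1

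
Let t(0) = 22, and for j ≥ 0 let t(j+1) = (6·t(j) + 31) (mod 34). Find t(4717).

31

t(0) = 22; t(1) = 27; t(2) = 23; t(3) = 33; t(4) = 25; t(5) = 11; t(6) = 29; t(7) = 1; t(8) = 3; t(9) = 15; t(10) = 19; t(11) = 9; t(12) = 17; t(13) = 31; t(14) = 13; t(15) = 7; t(16) = 5; t(17) = 27.
Since t(17) = t(1) = 27, the sequence is eventually periodic: after a pre-period of length 1 it cycles with period 16.
For j ≥ 1, t(j) depends only on (j - 1) mod 16. (4717 - 1) mod 16 = 12, so t(4717) = t(13) = 31.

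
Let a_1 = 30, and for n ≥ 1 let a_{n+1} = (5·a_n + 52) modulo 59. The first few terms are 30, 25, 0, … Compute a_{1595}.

31

Computing terms: a_1 = 30,  a_2 = 25,  a_3 = 0,  a_4 = 52,  a_5 = 17,  a_6 = 19,  a_7 = 29,  a_8 = 20,  a_9 = 34,  a_{10} = 45,  a_{11} = 41,  a_{12} = 21,  a_{13} = 39,  a_{14} = 11,  a_{15} = 48,  a_{16} = 56,  a_{17} = 37,  a_{18} = 1,  a_{19} = 57,  a_{20} = 42,  a_{21} = 26,  a_{22} = 5,  a_{23} = 18,  a_{24} = 24,  a_{25} = 54,  a_{26} = 27,  a_{27} = 10,  a_{28} = 43,  a_{29} = 31,  a_{30} = 30.
The sequence repeats with period 29.
(1595 - 1) mod 29 = 28, so a_{1595} = a_{29} = 31.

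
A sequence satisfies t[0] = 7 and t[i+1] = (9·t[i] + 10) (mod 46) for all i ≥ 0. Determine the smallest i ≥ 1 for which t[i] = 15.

We have t[0] = 7, t[1] = 27, t[2] = 23, t[3] = 33, t[4] = 31, t[5] = 13, t[6] = 35, t[7] = 3, t[8] = 37, t[9] = 21, t[10] = 15, t[11] = 7.
Since t[11] = t[0] = 7, the sequence is periodic with period 11.
The value 15 first appears (with i ≥ 1) at t[10].

10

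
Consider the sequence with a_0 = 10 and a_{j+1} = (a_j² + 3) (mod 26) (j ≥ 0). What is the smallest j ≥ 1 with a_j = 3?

5

We have a_0 = 10,  a_1 = 25,  a_2 = 4,  a_3 = 19,  a_4 = 0,  a_5 = 3,  a_6 = 12,  a_7 = 17,  a_8 = 6,  a_9 = 13,  a_{10} = 16,  a_{11} = 25.
Since a_{11} = a_1 = 25, the sequence is eventually periodic: after a pre-period of length 1 it cycles with period 10.
The value 3 first appears (with j ≥ 1) at a_5.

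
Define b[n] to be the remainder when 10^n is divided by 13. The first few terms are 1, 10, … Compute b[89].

Computing terms: b[0] = 1; b[1] = 10; b[2] = 9; b[3] = 12; b[4] = 3; b[5] = 4; b[6] = 1.
Since b[6] = b[0] = 1, the sequence is periodic with period 6.
So b[89] = b[0 + ((89-0) mod 6)] = b[5] = 4.

4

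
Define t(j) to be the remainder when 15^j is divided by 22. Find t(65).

t(1) = 15,  t(2) = 5,  t(3) = 9,  t(4) = 3,  t(5) = 1,  t(6) = 15.
The sequence repeats with period 5.
So t(65) = t(1 + ((65-1) mod 5)) = t(5) = 1.

1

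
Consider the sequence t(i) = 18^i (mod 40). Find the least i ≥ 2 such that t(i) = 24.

6

Listing terms: t(1) = 18, t(2) = 4, t(3) = 32, t(4) = 16, t(5) = 8, t(6) = 24, t(7) = 32.
Since t(7) = t(3) = 32, the sequence is eventually periodic: after a pre-period of length 2 it cycles with period 4.
The value 24 first appears (with i ≥ 2) at t(6).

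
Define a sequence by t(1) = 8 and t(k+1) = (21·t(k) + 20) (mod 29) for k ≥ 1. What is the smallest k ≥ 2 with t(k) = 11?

Computing terms: t(1) = 8,  t(2) = 14,  t(3) = 24,  t(4) = 2,  t(5) = 4,  t(6) = 17,  t(7) = 0,  t(8) = 20,  t(9) = 5,  t(10) = 9,  t(11) = 6,  t(12) = 1,  t(13) = 12,  t(14) = 11,  t(15) = 19,  t(16) = 13,  t(17) = 3,  t(18) = 25,  t(19) = 23,  t(20) = 10,  t(21) = 27,  t(22) = 7,  t(23) = 22,  t(24) = 18,  t(25) = 21,  t(26) = 26,  t(27) = 15,  t(28) = 16,  t(29) = 8.
The sequence repeats with period 28.
The value 11 first appears (with k ≥ 2) at t(14).

14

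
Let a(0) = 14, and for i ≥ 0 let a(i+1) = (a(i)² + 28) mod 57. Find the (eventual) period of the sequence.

We have a(0) = 14; a(1) = 53; a(2) = 44; a(3) = 26; a(4) = 20; a(5) = 29; a(6) = 14.
The sequence repeats with period 6.

6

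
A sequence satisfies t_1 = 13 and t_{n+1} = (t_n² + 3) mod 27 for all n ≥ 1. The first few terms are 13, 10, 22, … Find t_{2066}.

10

t_1 = 13, t_2 = 10, t_3 = 22, t_4 = 1, t_5 = 4, t_6 = 19, t_7 = 13.
Since t_7 = t_1 = 13, the sequence is periodic with period 6.
So t_{2066} = t_{1 + ((2066-1) mod 6)} = t_2 = 10.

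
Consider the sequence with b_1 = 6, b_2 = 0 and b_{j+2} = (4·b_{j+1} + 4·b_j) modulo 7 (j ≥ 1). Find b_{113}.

We have b_1 = 6,  b_2 = 0,  b_3 = 3,  b_4 = 5,  b_5 = 4,  b_6 = 1,  b_7 = 6,  b_8 = 0.
Since (b_7, b_8) = (b_1, b_2) = (6, 0) (two consecutive terms determine the rest), the sequence is periodic with period 6.
(113 - 1) mod 6 = 4, so b_{113} = b_5 = 4.

4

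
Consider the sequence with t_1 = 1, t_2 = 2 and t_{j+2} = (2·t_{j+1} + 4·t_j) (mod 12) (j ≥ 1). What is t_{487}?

Listing terms: t_1 = 1,  t_2 = 2,  t_3 = 8,  t_4 = 0,  t_5 = 8,  t_6 = 4,  t_7 = 4,  t_8 = 0,  t_9 = 4,  t_{10} = 8,  t_{11} = 8,  t_{12} = 0.
Since (t_{11}, t_{12}) = (t_3, t_4) = (8, 0) (two consecutive terms determine the rest), the sequence is eventually periodic: after a pre-period of length 2 it cycles with period 8.
For j ≥ 3, t_j depends only on (j - 3) mod 8. (487 - 3) mod 8 = 4, so t_{487} = t_7 = 4.

4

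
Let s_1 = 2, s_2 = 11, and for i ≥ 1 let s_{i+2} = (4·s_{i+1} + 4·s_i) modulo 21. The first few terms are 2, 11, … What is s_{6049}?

2

Listing terms: s_1 = 2; s_2 = 11; s_3 = 10; s_4 = 0; s_5 = 19; s_6 = 13; s_7 = 2; s_8 = 18; s_9 = 17; s_{10} = 14; s_{11} = 19; s_{12} = 6; s_{13} = 16; s_{14} = 4; s_{15} = 17; s_{16} = 0; s_{17} = 5; s_{18} = 20; s_{19} = 16; s_{20} = 18; s_{21} = 10; s_{22} = 7; s_{23} = 5; s_{24} = 6; s_{25} = 2; s_{26} = 11.
Since (s_{25}, s_{26}) = (s_1, s_2) = (2, 11) (two consecutive terms determine the rest), the sequence is periodic with period 24.
So s_{6049} = s_{1 + ((6049-1) mod 24)} = s_1 = 2.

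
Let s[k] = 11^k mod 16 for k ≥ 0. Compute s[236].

s[0] = 1, s[1] = 11, s[2] = 9, s[3] = 3, s[4] = 1.
The sequence repeats with period 4.
So s[236] = s[0 + ((236-0) mod 4)] = s[0] = 1.

1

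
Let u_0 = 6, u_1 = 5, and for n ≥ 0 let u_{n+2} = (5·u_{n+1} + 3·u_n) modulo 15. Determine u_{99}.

5

Computing terms: u_0 = 6, u_1 = 5, u_2 = 13, u_3 = 5, u_4 = 4, u_5 = 5, u_6 = 7, u_7 = 5, u_8 = 1, u_9 = 5, u_{10} = 13.
Since (u_9, u_{10}) = (u_1, u_2) = (5, 13) (two consecutive terms determine the rest), the sequence is eventually periodic: after a pre-period of length 1 it cycles with period 8.
For n ≥ 1, u_n depends only on (n - 1) mod 8. (99 - 1) mod 8 = 2, so u_{99} = u_3 = 5.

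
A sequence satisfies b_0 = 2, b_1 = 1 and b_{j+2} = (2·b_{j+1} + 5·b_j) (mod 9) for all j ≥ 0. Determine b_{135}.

2

b_0 = 2, b_1 = 1, b_2 = 3, b_3 = 2, b_4 = 1.
The sequence repeats with period 3.
So b_{135} = b_{0 + ((135-0) mod 3)} = b_0 = 2.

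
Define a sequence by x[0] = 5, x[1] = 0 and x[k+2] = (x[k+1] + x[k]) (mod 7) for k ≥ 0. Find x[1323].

2

Computing terms: x[0] = 5,  x[1] = 0,  x[2] = 5,  x[3] = 5,  x[4] = 3,  x[5] = 1,  x[6] = 4,  x[7] = 5,  x[8] = 2,  x[9] = 0,  x[10] = 2,  x[11] = 2,  x[12] = 4,  x[13] = 6,  x[14] = 3,  x[15] = 2,  x[16] = 5,  x[17] = 0.
The sequence repeats with period 16.
(1323 - 0) mod 16 = 11, so x[1323] = x[11] = 2.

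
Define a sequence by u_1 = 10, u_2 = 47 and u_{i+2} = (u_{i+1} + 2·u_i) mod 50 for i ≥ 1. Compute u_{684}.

Computing terms: u_1 = 10,  u_2 = 47,  u_3 = 17,  u_4 = 11,  u_5 = 45,  u_6 = 17,  u_7 = 7,  u_8 = 41,  u_9 = 5,  u_{10} = 37,  u_{11} = 47,  u_{12} = 21,  u_{13} = 15,  u_{14} = 7,  u_{15} = 37,  u_{16} = 1,  u_{17} = 25,  u_{18} = 27,  u_{19} = 27,  u_{20} = 31,  u_{21} = 35,  u_{22} = 47,  u_{23} = 17.
Since (u_{22}, u_{23}) = (u_2, u_3) = (47, 17) (two consecutive terms determine the rest), the sequence is eventually periodic: after a pre-period of length 1 it cycles with period 20.
For i ≥ 2, u_i depends only on (i - 2) mod 20. (684 - 2) mod 20 = 2, so u_{684} = u_4 = 11.

11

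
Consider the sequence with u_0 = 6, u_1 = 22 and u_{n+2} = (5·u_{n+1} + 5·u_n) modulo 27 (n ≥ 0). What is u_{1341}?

Computing terms: u_0 = 6,  u_1 = 22,  u_2 = 5,  u_3 = 0,  u_4 = 25,  u_5 = 17,  u_6 = 21,  u_7 = 1,  u_8 = 2,  u_9 = 15,  u_{10} = 4,  u_{11} = 14,  u_{12} = 9,  u_{13} = 7,  u_{14} = 26,  u_{15} = 3,  u_{16} = 10,  u_{17} = 11,  u_{18} = 24,  u_{19} = 13,  u_{20} = 23,  u_{21} = 18,  u_{22} = 16,  u_{23} = 8,  u_{24} = 12,  u_{25} = 19,  u_{26} = 20,  u_{27} = 6,  u_{28} = 22.
The sequence repeats with period 27.
(1341 - 0) mod 27 = 18, so u_{1341} = u_{18} = 24.

24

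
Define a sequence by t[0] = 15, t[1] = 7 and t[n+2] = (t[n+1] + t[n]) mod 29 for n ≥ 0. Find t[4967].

27

We have t[0] = 15; t[1] = 7; t[2] = 22; t[3] = 0; t[4] = 22; t[5] = 22; t[6] = 15; t[7] = 8; t[8] = 23; t[9] = 2; t[10] = 25; t[11] = 27; t[12] = 23; t[13] = 21; t[14] = 15; t[15] = 7.
The sequence repeats with period 14.
(4967 - 0) mod 14 = 11, so t[4967] = t[11] = 27.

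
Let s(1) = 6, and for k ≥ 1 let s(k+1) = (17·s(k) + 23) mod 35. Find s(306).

20

Computing terms: s(1) = 6; s(2) = 20; s(3) = 13; s(4) = 34; s(5) = 6.
Since s(5) = s(1) = 6, the sequence is periodic with period 4.
(306 - 1) mod 4 = 1, so s(306) = s(2) = 20.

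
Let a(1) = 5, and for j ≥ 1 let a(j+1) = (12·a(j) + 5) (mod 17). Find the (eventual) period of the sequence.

Listing terms: a(1) = 5,  a(2) = 14,  a(3) = 3,  a(4) = 7,  a(5) = 4,  a(6) = 2,  a(7) = 12,  a(8) = 13,  a(9) = 8,  a(10) = 16,  a(11) = 10,  a(12) = 6,  a(13) = 9,  a(14) = 11,  a(15) = 1,  a(16) = 0,  a(17) = 5.
Since a(17) = a(1) = 5, the sequence is periodic with period 16.

16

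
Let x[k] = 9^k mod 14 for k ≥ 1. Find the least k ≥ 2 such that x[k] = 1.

3

We have x[1] = 9, x[2] = 11, x[3] = 1, x[4] = 9.
Since x[4] = x[1] = 9, the sequence is periodic with period 3.
The value 1 first appears (with k ≥ 2) at x[3].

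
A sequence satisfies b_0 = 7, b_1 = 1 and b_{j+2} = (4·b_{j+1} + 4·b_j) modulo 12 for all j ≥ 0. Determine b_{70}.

4

b_0 = 7; b_1 = 1; b_2 = 8; b_3 = 0; b_4 = 8; b_5 = 8; b_6 = 4; b_7 = 0; b_8 = 4; b_9 = 4; b_{10} = 8; b_{11} = 0.
Since (b_{10}, b_{11}) = (b_2, b_3) = (8, 0) (two consecutive terms determine the rest), the sequence is eventually periodic: after a pre-period of length 2 it cycles with period 8.
For j ≥ 2, b_j depends only on (j - 2) mod 8. (70 - 2) mod 8 = 4, so b_{70} = b_6 = 4.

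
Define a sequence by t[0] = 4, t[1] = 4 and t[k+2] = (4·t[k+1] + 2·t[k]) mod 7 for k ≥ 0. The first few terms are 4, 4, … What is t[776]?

6

Computing terms: t[0] = 4, t[1] = 4, t[2] = 3, t[3] = 6, t[4] = 2, t[5] = 6, t[6] = 0, t[7] = 5, t[8] = 6, t[9] = 6, t[10] = 1, t[11] = 2, t[12] = 3, t[13] = 2, t[14] = 0, t[15] = 4, t[16] = 2, t[17] = 2, t[18] = 5, t[19] = 3, t[20] = 1, t[21] = 3, t[22] = 0, t[23] = 6, t[24] = 3, t[25] = 3, t[26] = 4, t[27] = 1, t[28] = 5, t[29] = 1, t[30] = 0, t[31] = 2, t[32] = 1, t[33] = 1, t[34] = 6, t[35] = 5, t[36] = 4, t[37] = 5, t[38] = 0, t[39] = 3, t[40] = 5, t[41] = 5, t[42] = 2, t[43] = 4, t[44] = 6, t[45] = 4, t[46] = 0, t[47] = 1, t[48] = 4, t[49] = 4.
Since (t[48], t[49]) = (t[0], t[1]) = (4, 4) (two consecutive terms determine the rest), the sequence is periodic with period 48.
So t[776] = t[0 + ((776-0) mod 48)] = t[8] = 6.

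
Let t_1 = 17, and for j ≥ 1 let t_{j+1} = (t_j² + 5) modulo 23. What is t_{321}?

Listing terms: t_1 = 17; t_2 = 18; t_3 = 7; t_4 = 8; t_5 = 0; t_6 = 5; t_7 = 7.
Since t_7 = t_3 = 7, the sequence is eventually periodic: after a pre-period of length 2 it cycles with period 4.
For j ≥ 3, t_j depends only on (j - 3) mod 4. (321 - 3) mod 4 = 2, so t_{321} = t_5 = 0.

0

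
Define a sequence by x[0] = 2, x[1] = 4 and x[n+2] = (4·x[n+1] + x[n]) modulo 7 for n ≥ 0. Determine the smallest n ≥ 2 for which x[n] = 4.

2

Listing terms: x[0] = 2; x[1] = 4; x[2] = 4; x[3] = 6; x[4] = 0; x[5] = 6; x[6] = 3; x[7] = 4; x[8] = 5; x[9] = 3; x[10] = 3; x[11] = 1; x[12] = 0; x[13] = 1; x[14] = 4; x[15] = 3; x[16] = 2; x[17] = 4.
Since (x[16], x[17]) = (x[0], x[1]) = (2, 4) (two consecutive terms determine the rest), the sequence is periodic with period 16.
The value 4 first appears (with n ≥ 2) at x[2].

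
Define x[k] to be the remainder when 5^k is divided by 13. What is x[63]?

8

x[0] = 1; x[1] = 5; x[2] = 12; x[3] = 8; x[4] = 1.
Since x[4] = x[0] = 1, the sequence is periodic with period 4.
(63 - 0) mod 4 = 3, so x[63] = x[3] = 8.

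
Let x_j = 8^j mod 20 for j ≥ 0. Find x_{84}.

16

x_0 = 1; x_1 = 8; x_2 = 4; x_3 = 12; x_4 = 16; x_5 = 8.
Since x_5 = x_1 = 8, the sequence is eventually periodic: after a pre-period of length 1 it cycles with period 4.
For j ≥ 1, x_j depends only on (j - 1) mod 4. (84 - 1) mod 4 = 3, so x_{84} = x_4 = 16.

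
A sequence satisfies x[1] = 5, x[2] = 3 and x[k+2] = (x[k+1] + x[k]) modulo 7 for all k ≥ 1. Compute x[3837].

We have x[1] = 5,  x[2] = 3,  x[3] = 1,  x[4] = 4,  x[5] = 5,  x[6] = 2,  x[7] = 0,  x[8] = 2,  x[9] = 2,  x[10] = 4,  x[11] = 6,  x[12] = 3,  x[13] = 2,  x[14] = 5,  x[15] = 0,  x[16] = 5,  x[17] = 5,  x[18] = 3.
Since (x[17], x[18]) = (x[1], x[2]) = (5, 3) (two consecutive terms determine the rest), the sequence is periodic with period 16.
So x[3837] = x[1 + ((3837-1) mod 16)] = x[13] = 2.

2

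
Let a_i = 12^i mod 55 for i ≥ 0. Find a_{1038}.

We have a_0 = 1; a_1 = 12; a_2 = 34; a_3 = 23; a_4 = 1.
Since a_4 = a_0 = 1, the sequence is periodic with period 4.
(1038 - 0) mod 4 = 2, so a_{1038} = a_2 = 34.

34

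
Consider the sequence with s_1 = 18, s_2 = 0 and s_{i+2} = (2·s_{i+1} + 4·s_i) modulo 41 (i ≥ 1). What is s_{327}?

20

We have s_1 = 18, s_2 = 0, s_3 = 31, s_4 = 21, s_5 = 2, s_6 = 6, s_7 = 20, s_8 = 23, s_9 = 3, s_{10} = 16, s_{11} = 3, s_{12} = 29, s_{13} = 29, s_{14} = 10, s_{15} = 13, s_{16} = 25, s_{17} = 20, s_{18} = 17, s_{19} = 32, s_{20} = 9, s_{21} = 23, s_{22} = 0, s_{23} = 10, s_{24} = 20, s_{25} = 39, s_{26} = 35, s_{27} = 21, s_{28} = 18, s_{29} = 38, s_{30} = 25, s_{31} = 38, s_{32} = 12, s_{33} = 12, s_{34} = 31, s_{35} = 28, s_{36} = 16, s_{37} = 21, s_{38} = 24, s_{39} = 9, s_{40} = 32, s_{41} = 18, s_{42} = 0.
Since (s_{41}, s_{42}) = (s_1, s_2) = (18, 0) (two consecutive terms determine the rest), the sequence is periodic with period 40.
(327 - 1) mod 40 = 6, so s_{327} = s_7 = 20.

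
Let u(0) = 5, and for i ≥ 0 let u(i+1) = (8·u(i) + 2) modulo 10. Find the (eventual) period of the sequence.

4

Computing terms: u(0) = 5; u(1) = 2; u(2) = 8; u(3) = 6; u(4) = 0; u(5) = 2.
Since u(5) = u(1) = 2, the sequence is eventually periodic: after a pre-period of length 1 it cycles with period 4.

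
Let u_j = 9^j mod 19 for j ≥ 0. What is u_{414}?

We have u_0 = 1; u_1 = 9; u_2 = 5; u_3 = 7; u_4 = 6; u_5 = 16; u_6 = 11; u_7 = 4; u_8 = 17; u_9 = 1.
Since u_9 = u_0 = 1, the sequence is periodic with period 9.
(414 - 0) mod 9 = 0, so u_{414} = u_0 = 1.

1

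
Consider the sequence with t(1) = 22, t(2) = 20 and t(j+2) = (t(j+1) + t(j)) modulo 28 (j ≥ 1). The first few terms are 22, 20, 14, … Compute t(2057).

Listing terms: t(1) = 22,  t(2) = 20,  t(3) = 14,  t(4) = 6,  t(5) = 20,  t(6) = 26,  t(7) = 18,  t(8) = 16,  t(9) = 6,  t(10) = 22,  t(11) = 0,  t(12) = 22,  t(13) = 22,  t(14) = 16,  t(15) = 10,  t(16) = 26,  t(17) = 8,  t(18) = 6,  t(19) = 14,  t(20) = 20,  t(21) = 6,  t(22) = 26,  t(23) = 4,  t(24) = 2,  t(25) = 6,  t(26) = 8,  t(27) = 14,  t(28) = 22,  t(29) = 8,  t(30) = 2,  t(31) = 10,  t(32) = 12,  t(33) = 22,  t(34) = 6,  t(35) = 0,  t(36) = 6,  t(37) = 6,  t(38) = 12,  t(39) = 18,  t(40) = 2,  t(41) = 20,  t(42) = 22,  t(43) = 14,  t(44) = 8,  t(45) = 22,  t(46) = 2,  t(47) = 24,  t(48) = 26,  t(49) = 22,  t(50) = 20.
The sequence repeats with period 48.
(2057 - 1) mod 48 = 40, so t(2057) = t(41) = 20.

20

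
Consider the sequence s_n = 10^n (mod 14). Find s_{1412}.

2

Computing terms: s_0 = 1,  s_1 = 10,  s_2 = 2,  s_3 = 6,  s_4 = 4,  s_5 = 12,  s_6 = 8,  s_7 = 10.
Since s_7 = s_1 = 10, the sequence is eventually periodic: after a pre-period of length 1 it cycles with period 6.
For n ≥ 1, s_n depends only on (n - 1) mod 6. (1412 - 1) mod 6 = 1, so s_{1412} = s_2 = 2.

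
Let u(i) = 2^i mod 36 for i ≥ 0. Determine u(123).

8

Listing terms: u(0) = 1,  u(1) = 2,  u(2) = 4,  u(3) = 8,  u(4) = 16,  u(5) = 32,  u(6) = 28,  u(7) = 20,  u(8) = 4.
Since u(8) = u(2) = 4, the sequence is eventually periodic: after a pre-period of length 2 it cycles with period 6.
For i ≥ 2, u(i) depends only on (i - 2) mod 6. (123 - 2) mod 6 = 1, so u(123) = u(3) = 8.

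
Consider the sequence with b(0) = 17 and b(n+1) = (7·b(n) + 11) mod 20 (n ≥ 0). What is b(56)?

17

We have b(0) = 17, b(1) = 10, b(2) = 1, b(3) = 18, b(4) = 17.
Since b(4) = b(0) = 17, the sequence is periodic with period 4.
So b(56) = b(0 + ((56-0) mod 4)) = b(0) = 17.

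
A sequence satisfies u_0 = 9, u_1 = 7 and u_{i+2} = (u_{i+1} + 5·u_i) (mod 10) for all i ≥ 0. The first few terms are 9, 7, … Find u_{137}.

u_0 = 9; u_1 = 7; u_2 = 2; u_3 = 7; u_4 = 7; u_5 = 2.
Since (u_4, u_5) = (u_1, u_2) = (7, 2) (two consecutive terms determine the rest), the sequence is eventually periodic: after a pre-period of length 1 it cycles with period 3.
For i ≥ 1, u_i depends only on (i - 1) mod 3. (137 - 1) mod 3 = 1, so u_{137} = u_2 = 2.

2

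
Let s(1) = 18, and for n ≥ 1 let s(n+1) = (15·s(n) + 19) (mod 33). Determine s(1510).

19

Computing terms: s(1) = 18,  s(2) = 25,  s(3) = 31,  s(4) = 22,  s(5) = 19,  s(6) = 7,  s(7) = 25.
Since s(7) = s(2) = 25, the sequence is eventually periodic: after a pre-period of length 1 it cycles with period 5.
For n ≥ 2, s(n) depends only on (n - 2) mod 5. (1510 - 2) mod 5 = 3, so s(1510) = s(5) = 19.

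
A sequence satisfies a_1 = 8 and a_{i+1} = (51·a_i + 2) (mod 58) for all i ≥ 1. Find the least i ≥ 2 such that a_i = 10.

We have a_1 = 8; a_2 = 4; a_3 = 32; a_4 = 10; a_5 = 48; a_6 = 14; a_7 = 20; a_8 = 36; a_9 = 40; a_{10} = 12; a_{11} = 34; a_{12} = 54; a_{13} = 30; a_{14} = 24; a_{15} = 8.
The sequence repeats with period 14.
The value 10 first appears (with i ≥ 2) at a_4.

4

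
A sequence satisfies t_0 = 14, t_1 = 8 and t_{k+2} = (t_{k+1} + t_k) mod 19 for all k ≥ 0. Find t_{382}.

Computing terms: t_0 = 14,  t_1 = 8,  t_2 = 3,  t_3 = 11,  t_4 = 14,  t_5 = 6,  t_6 = 1,  t_7 = 7,  t_8 = 8,  t_9 = 15,  t_{10} = 4,  t_{11} = 0,  t_{12} = 4,  t_{13} = 4,  t_{14} = 8,  t_{15} = 12,  t_{16} = 1,  t_{17} = 13,  t_{18} = 14,  t_{19} = 8.
The sequence repeats with period 18.
So t_{382} = t_{0 + ((382-0) mod 18)} = t_4 = 14.

14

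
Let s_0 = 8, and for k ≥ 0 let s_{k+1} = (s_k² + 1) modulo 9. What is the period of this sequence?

s_0 = 8, s_1 = 2, s_2 = 5, s_3 = 8.
The sequence repeats with period 3.

3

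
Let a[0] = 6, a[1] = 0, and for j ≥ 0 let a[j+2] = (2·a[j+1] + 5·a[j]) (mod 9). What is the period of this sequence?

3

Listing terms: a[0] = 6,  a[1] = 0,  a[2] = 3,  a[3] = 6,  a[4] = 0.
Since (a[3], a[4]) = (a[0], a[1]) = (6, 0) (two consecutive terms determine the rest), the sequence is periodic with period 3.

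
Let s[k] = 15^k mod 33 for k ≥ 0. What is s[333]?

We have s[0] = 1; s[1] = 15; s[2] = 27; s[3] = 9; s[4] = 3; s[5] = 12; s[6] = 15.
Since s[6] = s[1] = 15, the sequence is eventually periodic: after a pre-period of length 1 it cycles with period 5.
For k ≥ 1, s[k] depends only on (k - 1) mod 5. (333 - 1) mod 5 = 2, so s[333] = s[3] = 9.

9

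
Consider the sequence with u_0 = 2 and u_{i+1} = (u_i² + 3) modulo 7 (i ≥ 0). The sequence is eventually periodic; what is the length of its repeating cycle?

3

Listing terms: u_0 = 2; u_1 = 0; u_2 = 3; u_3 = 5; u_4 = 0.
Since u_4 = u_1 = 0, the sequence is eventually periodic: after a pre-period of length 1 it cycles with period 3.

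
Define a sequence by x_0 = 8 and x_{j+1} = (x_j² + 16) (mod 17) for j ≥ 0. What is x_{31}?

We have x_0 = 8; x_1 = 12; x_2 = 7; x_3 = 14; x_4 = 8.
Since x_4 = x_0 = 8, the sequence is periodic with period 4.
So x_{31} = x_{0 + ((31-0) mod 4)} = x_3 = 14.

14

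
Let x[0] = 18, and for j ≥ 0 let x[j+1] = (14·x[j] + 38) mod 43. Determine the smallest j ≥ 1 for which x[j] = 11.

18

Listing terms: x[0] = 18,  x[1] = 32,  x[2] = 13,  x[3] = 5,  x[4] = 22,  x[5] = 2,  x[6] = 23,  x[7] = 16,  x[8] = 4,  x[9] = 8,  x[10] = 21,  x[11] = 31,  x[12] = 42,  x[13] = 24,  x[14] = 30,  x[15] = 28,  x[16] = 0,  x[17] = 38,  x[18] = 11,  x[19] = 20,  x[20] = 17,  x[21] = 18.
The sequence repeats with period 21.
The value 11 first appears (with j ≥ 1) at x[18].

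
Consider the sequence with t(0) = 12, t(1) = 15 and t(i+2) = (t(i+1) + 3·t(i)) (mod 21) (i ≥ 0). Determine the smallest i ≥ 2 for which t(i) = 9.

2

We have t(0) = 12,  t(1) = 15,  t(2) = 9,  t(3) = 12,  t(4) = 18,  t(5) = 12,  t(6) = 3,  t(7) = 18,  t(8) = 6,  t(9) = 18,  t(10) = 15,  t(11) = 6,  t(12) = 9,  t(13) = 6,  t(14) = 12,  t(15) = 9,  t(16) = 3,  t(17) = 9,  t(18) = 18,  t(19) = 3,  t(20) = 15,  t(21) = 3,  t(22) = 6,  t(23) = 15,  t(24) = 12,  t(25) = 15.
Since (t(24), t(25)) = (t(0), t(1)) = (12, 15) (two consecutive terms determine the rest), the sequence is periodic with period 24.
The value 9 first appears (with i ≥ 2) at t(2).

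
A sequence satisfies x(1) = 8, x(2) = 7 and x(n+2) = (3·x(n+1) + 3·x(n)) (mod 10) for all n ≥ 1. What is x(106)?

Listing terms: x(1) = 8,  x(2) = 7,  x(3) = 5,  x(4) = 6,  x(5) = 3,  x(6) = 7,  x(7) = 0,  x(8) = 1,  x(9) = 3,  x(10) = 2,  x(11) = 5,  x(12) = 1,  x(13) = 8,  x(14) = 7.
The sequence repeats with period 12.
(106 - 1) mod 12 = 9, so x(106) = x(10) = 2.

2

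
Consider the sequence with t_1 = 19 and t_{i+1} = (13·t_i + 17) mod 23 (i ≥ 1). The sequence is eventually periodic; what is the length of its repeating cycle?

Listing terms: t_1 = 19, t_2 = 11, t_3 = 22, t_4 = 4, t_5 = 0, t_6 = 17, t_7 = 8, t_8 = 6, t_9 = 3, t_{10} = 10, t_{11} = 9, t_{12} = 19.
Since t_{12} = t_1 = 19, the sequence is periodic with period 11.

11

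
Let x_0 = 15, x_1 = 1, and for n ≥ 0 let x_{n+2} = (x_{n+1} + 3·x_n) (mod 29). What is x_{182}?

We have x_0 = 15,  x_1 = 1,  x_2 = 17,  x_3 = 20,  x_4 = 13,  x_5 = 15,  x_6 = 25,  x_7 = 12,  x_8 = 0,  x_9 = 7,  x_{10} = 7,  x_{11} = 28,  x_{12} = 20,  x_{13} = 17,  x_{14} = 19,  x_{15} = 12,  x_{16} = 11,  x_{17} = 18,  x_{18} = 22,  x_{19} = 18,  x_{20} = 26,  x_{21} = 22,  x_{22} = 13,  x_{23} = 21,  x_{24} = 2,  x_{25} = 7,  x_{26} = 13,  x_{27} = 5,  x_{28} = 15,  x_{29} = 1.
The sequence repeats with period 28.
So x_{182} = x_{0 + ((182-0) mod 28)} = x_{14} = 19.

19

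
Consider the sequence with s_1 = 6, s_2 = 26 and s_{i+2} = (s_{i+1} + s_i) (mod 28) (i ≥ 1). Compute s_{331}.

10

s_1 = 6; s_2 = 26; s_3 = 4; s_4 = 2; s_5 = 6; s_6 = 8; s_7 = 14; s_8 = 22; s_9 = 8; s_{10} = 2; s_{11} = 10; s_{12} = 12; s_{13} = 22; s_{14} = 6; s_{15} = 0; s_{16} = 6; s_{17} = 6; s_{18} = 12; s_{19} = 18; s_{20} = 2; s_{21} = 20; s_{22} = 22; s_{23} = 14; s_{24} = 8; s_{25} = 22; s_{26} = 2; s_{27} = 24; s_{28} = 26; s_{29} = 22; s_{30} = 20; s_{31} = 14; s_{32} = 6; s_{33} = 20; s_{34} = 26; s_{35} = 18; s_{36} = 16; s_{37} = 6; s_{38} = 22; s_{39} = 0; s_{40} = 22; s_{41} = 22; s_{42} = 16; s_{43} = 10; s_{44} = 26; s_{45} = 8; s_{46} = 6; s_{47} = 14; s_{48} = 20; s_{49} = 6; s_{50} = 26.
Since (s_{49}, s_{50}) = (s_1, s_2) = (6, 26) (two consecutive terms determine the rest), the sequence is periodic with period 48.
So s_{331} = s_{1 + ((331-1) mod 48)} = s_{43} = 10.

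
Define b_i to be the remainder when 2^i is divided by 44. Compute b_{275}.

b_1 = 2,  b_2 = 4,  b_3 = 8,  b_4 = 16,  b_5 = 32,  b_6 = 20,  b_7 = 40,  b_8 = 36,  b_9 = 28,  b_{10} = 12,  b_{11} = 24,  b_{12} = 4.
Since b_{12} = b_2 = 4, the sequence is eventually periodic: after a pre-period of length 1 it cycles with period 10.
For i ≥ 2, b_i depends only on (i - 2) mod 10. (275 - 2) mod 10 = 3, so b_{275} = b_5 = 32.

32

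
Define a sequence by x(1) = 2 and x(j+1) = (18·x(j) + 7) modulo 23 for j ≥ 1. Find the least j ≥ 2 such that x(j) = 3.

Listing terms: x(1) = 2,  x(2) = 20,  x(3) = 22,  x(4) = 12,  x(5) = 16,  x(6) = 19,  x(7) = 4,  x(8) = 10,  x(9) = 3,  x(10) = 15,  x(11) = 1,  x(12) = 2.
The sequence repeats with period 11.
The value 3 first appears (with j ≥ 2) at x(9).

9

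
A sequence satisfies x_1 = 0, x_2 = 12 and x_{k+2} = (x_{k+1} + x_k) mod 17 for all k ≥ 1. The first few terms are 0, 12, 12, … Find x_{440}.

3

Computing terms: x_1 = 0,  x_2 = 12,  x_3 = 12,  x_4 = 7,  x_5 = 2,  x_6 = 9,  x_7 = 11,  x_8 = 3,  x_9 = 14,  x_{10} = 0,  x_{11} = 14,  x_{12} = 14,  x_{13} = 11,  x_{14} = 8,  x_{15} = 2,  x_{16} = 10,  x_{17} = 12,  x_{18} = 5,  x_{19} = 0,  x_{20} = 5,  x_{21} = 5,  x_{22} = 10,  x_{23} = 15,  x_{24} = 8,  x_{25} = 6,  x_{26} = 14,  x_{27} = 3,  x_{28} = 0,  x_{29} = 3,  x_{30} = 3,  x_{31} = 6,  x_{32} = 9,  x_{33} = 15,  x_{34} = 7,  x_{35} = 5,  x_{36} = 12,  x_{37} = 0,  x_{38} = 12.
The sequence repeats with period 36.
(440 - 1) mod 36 = 7, so x_{440} = x_8 = 3.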